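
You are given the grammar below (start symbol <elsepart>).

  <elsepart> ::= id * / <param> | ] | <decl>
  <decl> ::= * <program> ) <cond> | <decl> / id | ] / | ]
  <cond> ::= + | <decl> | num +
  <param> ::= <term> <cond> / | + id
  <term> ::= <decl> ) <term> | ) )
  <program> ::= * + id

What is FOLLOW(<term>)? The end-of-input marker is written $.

In <param> ::= <term> <cond> /: add FIRST(<cond> /) = { *, +, ], num }.
In <term> ::= <decl> ) <term>: <term> is at the end, add FOLLOW(<term>) = { *, +, ], num }.
Union: FOLLOW(<term>) = { *, +, ], num }.

{ *, +, ], num }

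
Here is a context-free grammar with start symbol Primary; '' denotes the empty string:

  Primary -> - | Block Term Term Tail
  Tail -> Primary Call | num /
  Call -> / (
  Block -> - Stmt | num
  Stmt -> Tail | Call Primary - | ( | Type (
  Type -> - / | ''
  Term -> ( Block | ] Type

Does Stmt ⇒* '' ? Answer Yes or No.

No

Nullable nonterminals: Type.
No production of Stmt has an RHS whose symbols are all nullable, so Stmt is not nullable.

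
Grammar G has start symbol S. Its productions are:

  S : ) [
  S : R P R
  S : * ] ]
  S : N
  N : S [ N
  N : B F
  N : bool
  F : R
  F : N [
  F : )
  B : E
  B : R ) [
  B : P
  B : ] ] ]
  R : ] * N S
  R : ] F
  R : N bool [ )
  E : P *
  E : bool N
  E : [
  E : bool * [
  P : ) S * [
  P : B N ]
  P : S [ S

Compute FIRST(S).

{ ), *, [, ], bool }

S : ) [ contributes {)}.
From S : R P R: add FIRST(R) = { ), *, [, ], bool }.
S : * ] ] contributes {*}.
From S : N: add FIRST(N) = { ), *, [, ], bool }.
Union: FIRST(S) = { ), *, [, ], bool }.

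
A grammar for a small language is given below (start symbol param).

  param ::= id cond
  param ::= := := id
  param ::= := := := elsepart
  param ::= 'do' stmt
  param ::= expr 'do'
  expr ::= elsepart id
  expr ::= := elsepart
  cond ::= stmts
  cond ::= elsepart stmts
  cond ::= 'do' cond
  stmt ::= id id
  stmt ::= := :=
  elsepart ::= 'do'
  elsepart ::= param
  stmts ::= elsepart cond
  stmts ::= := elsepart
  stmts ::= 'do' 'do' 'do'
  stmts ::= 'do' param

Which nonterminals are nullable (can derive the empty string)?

No nonterminal has an empty production or an RHS whose symbols are all nullable.

{ } (none)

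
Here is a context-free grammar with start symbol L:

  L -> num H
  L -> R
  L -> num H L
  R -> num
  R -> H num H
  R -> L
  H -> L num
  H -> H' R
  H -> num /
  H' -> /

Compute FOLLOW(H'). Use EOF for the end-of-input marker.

In H -> H' R: add FIRST(R) = { /, num }.
Union: FOLLOW(H') = { /, num }.

{ /, num }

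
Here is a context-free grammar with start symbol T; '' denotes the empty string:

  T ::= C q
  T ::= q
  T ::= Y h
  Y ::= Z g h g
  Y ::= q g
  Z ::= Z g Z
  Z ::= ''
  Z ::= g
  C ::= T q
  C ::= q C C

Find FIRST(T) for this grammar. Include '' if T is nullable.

From T ::= C q: add FIRST(C) = { g, q }.
T ::= q contributes {q}.
From T ::= Y h: add FIRST(Y) = { g, q }.
Union: FIRST(T) = { g, q }.

{ g, q }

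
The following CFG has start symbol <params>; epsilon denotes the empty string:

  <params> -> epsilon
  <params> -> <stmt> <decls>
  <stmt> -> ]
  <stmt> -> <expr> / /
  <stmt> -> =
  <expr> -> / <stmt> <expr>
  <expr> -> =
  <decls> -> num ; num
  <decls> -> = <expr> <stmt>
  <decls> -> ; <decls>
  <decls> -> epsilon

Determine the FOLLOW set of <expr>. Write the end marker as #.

In <stmt> -> <expr> / /: add FIRST(/ /) = { / }.
In <expr> -> / <stmt> <expr>: <expr> is at the end, add FOLLOW(<expr>) = { /, =, ] }.
In <decls> -> = <expr> <stmt>: add FIRST(<stmt>) = { /, =, ] }.
Union: FOLLOW(<expr>) = { /, =, ] }.

{ /, =, ] }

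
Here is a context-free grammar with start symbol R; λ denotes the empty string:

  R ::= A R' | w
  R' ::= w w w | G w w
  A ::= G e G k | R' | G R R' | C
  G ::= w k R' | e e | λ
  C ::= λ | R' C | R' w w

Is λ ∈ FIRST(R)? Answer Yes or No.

Nullable nonterminals: A, C, G.
No production of R has an RHS whose symbols are all nullable, so R is not nullable.

No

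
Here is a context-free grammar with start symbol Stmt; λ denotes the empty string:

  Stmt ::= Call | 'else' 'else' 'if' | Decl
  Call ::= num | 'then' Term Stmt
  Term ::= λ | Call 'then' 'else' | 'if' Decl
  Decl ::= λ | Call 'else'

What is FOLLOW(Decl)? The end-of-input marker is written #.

{ #, 'else', 'then', num }

In Stmt ::= Decl: Decl is at the end, add FOLLOW(Stmt) = { #, 'else', 'then' }.
In Term ::= 'if' Decl: Decl is at the end, add FOLLOW(Term) = { #, 'else', 'then', num }.
Union: FOLLOW(Decl) = { #, 'else', 'then', num }.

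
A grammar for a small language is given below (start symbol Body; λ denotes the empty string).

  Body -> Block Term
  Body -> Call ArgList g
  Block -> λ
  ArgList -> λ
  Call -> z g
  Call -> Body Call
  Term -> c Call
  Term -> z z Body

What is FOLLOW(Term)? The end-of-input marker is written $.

In Body -> Block Term: Term is at the end, add FOLLOW(Body) = { $, c, z }.
Union: FOLLOW(Term) = { $, c, z }.

{ $, c, z }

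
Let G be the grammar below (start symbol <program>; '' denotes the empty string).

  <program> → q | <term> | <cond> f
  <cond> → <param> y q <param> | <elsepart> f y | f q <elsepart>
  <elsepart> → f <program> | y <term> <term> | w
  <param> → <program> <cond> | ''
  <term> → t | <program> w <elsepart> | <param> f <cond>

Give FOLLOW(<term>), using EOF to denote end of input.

In <program> → <term>: <term> is at the end, add FOLLOW(<program>) = { EOF, f, q, t, w, y }.
In <elsepart> → y <term> <term>: add FIRST(<term>) = { f, q, t, w, y }.
In <elsepart> → y <term> <term>: <term> is at the end, add FOLLOW(<elsepart>) = { EOF, f, q, t, w, y }.
Union: FOLLOW(<term>) = { EOF, f, q, t, w, y }.

{ EOF, f, q, t, w, y }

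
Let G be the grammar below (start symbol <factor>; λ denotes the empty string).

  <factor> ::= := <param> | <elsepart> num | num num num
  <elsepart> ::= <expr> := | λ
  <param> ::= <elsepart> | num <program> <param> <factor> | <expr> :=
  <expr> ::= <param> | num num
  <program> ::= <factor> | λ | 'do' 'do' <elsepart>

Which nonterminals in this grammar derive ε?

Directly nullable (have an λ-production): <elsepart>, <program>.
<param> ::= <elsepart> with every symbol nullable, so <param> is nullable.
<expr> ::= <param> with every symbol nullable, so <expr> is nullable.
No other nonterminal has a production whose RHS symbols are all nullable.

{ <elsepart>, <expr>, <param>, <program> }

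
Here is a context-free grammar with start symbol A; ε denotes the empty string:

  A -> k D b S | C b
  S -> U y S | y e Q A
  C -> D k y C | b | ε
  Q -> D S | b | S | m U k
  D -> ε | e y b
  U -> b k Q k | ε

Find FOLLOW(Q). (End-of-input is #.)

In S -> y e Q A: add FIRST(A) = { b, e, k }.
In U -> b k Q k: add FIRST(k) = { k }.
Union: FOLLOW(Q) = { b, e, k }.

{ b, e, k }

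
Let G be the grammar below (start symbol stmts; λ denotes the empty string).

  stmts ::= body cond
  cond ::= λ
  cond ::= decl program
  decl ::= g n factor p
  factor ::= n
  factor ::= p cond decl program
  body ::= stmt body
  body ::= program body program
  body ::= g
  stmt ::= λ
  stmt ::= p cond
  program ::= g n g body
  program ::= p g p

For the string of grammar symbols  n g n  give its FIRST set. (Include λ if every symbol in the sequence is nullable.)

n is a terminal; add {n} and stop.

{ n }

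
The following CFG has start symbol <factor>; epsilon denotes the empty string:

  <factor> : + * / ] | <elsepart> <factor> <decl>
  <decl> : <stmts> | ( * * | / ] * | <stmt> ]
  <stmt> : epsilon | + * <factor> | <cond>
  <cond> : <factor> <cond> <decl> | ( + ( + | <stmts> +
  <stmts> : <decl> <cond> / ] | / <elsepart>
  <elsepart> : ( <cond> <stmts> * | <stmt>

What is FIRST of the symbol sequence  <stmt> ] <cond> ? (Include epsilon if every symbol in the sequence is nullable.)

Add FIRST(<stmt>)\{epsilon} = { (, +, /, ] }; <stmt> is nullable, continue.
] is a terminal; add {]} and stop.

{ (, +, /, ] }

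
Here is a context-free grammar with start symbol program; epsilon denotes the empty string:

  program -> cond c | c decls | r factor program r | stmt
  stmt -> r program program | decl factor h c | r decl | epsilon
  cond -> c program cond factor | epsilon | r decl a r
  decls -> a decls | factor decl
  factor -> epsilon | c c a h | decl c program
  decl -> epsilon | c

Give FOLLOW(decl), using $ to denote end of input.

In stmt -> decl factor h c: add FIRST(factor h c) = { c, h }.
In stmt -> r decl: decl is at the end, add FOLLOW(stmt) = { $, c, h, r }.
In cond -> r decl a r: add FIRST(a r) = { a }.
In decls -> factor decl: decl is at the end, add FOLLOW(decls) = { $, c, h, r }.
In factor -> decl c program: add FIRST(c program) = { c }.
Union: FOLLOW(decl) = { $, a, c, h, r }.

{ $, a, c, h, r }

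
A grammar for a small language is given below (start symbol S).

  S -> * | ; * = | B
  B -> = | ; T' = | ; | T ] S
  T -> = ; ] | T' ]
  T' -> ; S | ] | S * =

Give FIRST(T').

T' -> ; S contributes {;}.
T' -> ] contributes {]}.
From T' -> S * =: add FIRST(S) = { *, ;, =, ] }.
Union: FIRST(T') = { *, ;, =, ] }.

{ *, ;, =, ] }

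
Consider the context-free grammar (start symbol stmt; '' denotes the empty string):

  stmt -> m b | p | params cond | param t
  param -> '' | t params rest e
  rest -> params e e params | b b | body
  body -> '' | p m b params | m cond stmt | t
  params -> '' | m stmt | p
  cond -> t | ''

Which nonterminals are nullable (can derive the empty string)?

{ body, cond, param, params, rest, stmt }

Directly nullable (have an ''-production): param, body, params, cond.
stmt -> params cond with every symbol nullable, so stmt is nullable.
rest -> body with every symbol nullable, so rest is nullable.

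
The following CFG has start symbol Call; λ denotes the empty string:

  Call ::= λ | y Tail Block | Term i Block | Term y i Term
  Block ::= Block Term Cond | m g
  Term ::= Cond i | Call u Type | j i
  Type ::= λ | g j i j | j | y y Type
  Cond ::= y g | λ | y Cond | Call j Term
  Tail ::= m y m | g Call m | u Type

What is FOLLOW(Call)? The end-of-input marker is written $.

Call is the start symbol, so $ ∈ FOLLOW(Call).
In Term ::= Call u Type: add FIRST(u Type) = { u }.
In Cond ::= Call j Term: add FIRST(j Term) = { j }.
In Tail ::= g Call m: add FIRST(m) = { m }.
Union: FOLLOW(Call) = { $, j, m, u }.

{ $, j, m, u }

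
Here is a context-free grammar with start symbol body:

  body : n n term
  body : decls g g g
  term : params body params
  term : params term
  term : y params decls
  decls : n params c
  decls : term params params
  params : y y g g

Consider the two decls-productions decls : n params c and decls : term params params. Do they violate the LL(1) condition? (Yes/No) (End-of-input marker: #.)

FIRST(n params c) = { n } and FIRST(term params params) = { y }.
The FIRST sets are disjoint and neither alternative is nullable — no conflict.

No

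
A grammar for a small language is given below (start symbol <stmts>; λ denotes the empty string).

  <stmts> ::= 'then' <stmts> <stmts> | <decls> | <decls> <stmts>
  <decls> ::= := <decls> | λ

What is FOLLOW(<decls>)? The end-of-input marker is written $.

{ $, 'then', := }

In <stmts> ::= <decls>: <decls> is at the end, add FOLLOW(<stmts>) = { $, 'then', := }.
In <stmts> ::= <decls> <stmts>: add FIRST(<stmts>)\{λ} = { 'then', := }.
  Since <stmts> is nullable, also add FOLLOW(<stmts>) = { $, 'then', := }.
In <decls> ::= := <decls>: <decls> is at the end, add FOLLOW(<decls>) = { $, 'then', := }.
Union: FOLLOW(<decls>) = { $, 'then', := }.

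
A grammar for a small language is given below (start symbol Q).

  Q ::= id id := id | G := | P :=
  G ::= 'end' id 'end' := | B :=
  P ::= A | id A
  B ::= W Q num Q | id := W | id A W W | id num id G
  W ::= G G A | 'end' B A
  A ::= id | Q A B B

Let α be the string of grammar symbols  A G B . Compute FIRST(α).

{ 'end', id }

Add FIRST(A) = { 'end', id }; A is not nullable, stop.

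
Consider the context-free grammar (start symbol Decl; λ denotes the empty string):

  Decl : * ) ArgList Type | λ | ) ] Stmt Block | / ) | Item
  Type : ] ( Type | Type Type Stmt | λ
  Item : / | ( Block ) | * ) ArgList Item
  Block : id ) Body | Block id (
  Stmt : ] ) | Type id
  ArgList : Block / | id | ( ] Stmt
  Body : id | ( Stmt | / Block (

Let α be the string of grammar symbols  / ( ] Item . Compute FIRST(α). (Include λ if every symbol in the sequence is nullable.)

{ / }

/ is a terminal; add {/} and stop.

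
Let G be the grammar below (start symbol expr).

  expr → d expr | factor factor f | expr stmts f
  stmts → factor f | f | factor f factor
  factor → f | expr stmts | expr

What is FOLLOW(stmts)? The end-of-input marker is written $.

{ d, f }

In expr → expr stmts f: add FIRST(f) = { f }.
In factor → expr stmts: stmts is at the end, add FOLLOW(factor) = { d, f }.
Union: FOLLOW(stmts) = { d, f }.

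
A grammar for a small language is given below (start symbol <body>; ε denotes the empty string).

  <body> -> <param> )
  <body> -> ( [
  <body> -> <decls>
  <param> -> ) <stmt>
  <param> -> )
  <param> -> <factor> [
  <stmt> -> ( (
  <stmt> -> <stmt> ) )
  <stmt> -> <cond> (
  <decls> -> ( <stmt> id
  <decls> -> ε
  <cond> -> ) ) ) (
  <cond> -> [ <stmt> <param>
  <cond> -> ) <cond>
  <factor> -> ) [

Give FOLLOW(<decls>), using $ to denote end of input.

In <body> -> <decls>: <decls> is at the end, add FOLLOW(<body>) = { $ }.
Union: FOLLOW(<decls>) = { $ }.

{ $ }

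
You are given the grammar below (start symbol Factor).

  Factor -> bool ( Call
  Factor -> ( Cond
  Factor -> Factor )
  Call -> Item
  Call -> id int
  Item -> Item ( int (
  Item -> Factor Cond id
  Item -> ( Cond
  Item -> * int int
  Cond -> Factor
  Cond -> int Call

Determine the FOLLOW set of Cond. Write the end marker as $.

{ $, (, ), bool, id, int }

In Factor -> ( Cond: Cond is at the end, add FOLLOW(Factor) = { $, (, ), bool, id, int }.
In Item -> Factor Cond id: add FIRST(id) = { id }.
In Item -> ( Cond: Cond is at the end, add FOLLOW(Item) = { $, (, ), bool, id, int }.
Union: FOLLOW(Cond) = { $, (, ), bool, id, int }.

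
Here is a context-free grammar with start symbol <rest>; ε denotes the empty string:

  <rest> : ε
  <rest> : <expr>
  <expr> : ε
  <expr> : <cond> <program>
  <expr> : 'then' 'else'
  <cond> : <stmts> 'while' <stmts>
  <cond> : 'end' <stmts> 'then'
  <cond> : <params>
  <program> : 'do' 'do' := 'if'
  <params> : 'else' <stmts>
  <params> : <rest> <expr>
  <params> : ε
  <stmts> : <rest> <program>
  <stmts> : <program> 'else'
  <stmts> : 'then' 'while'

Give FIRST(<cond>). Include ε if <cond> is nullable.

From <cond> : <stmts> 'while' <stmts>: add FIRST(<stmts>) = { 'do', 'else', 'end', 'then' }.
<cond> : 'end' <stmts> 'then' contributes {'end'}.
From <cond> : <params>: add FIRST(<params>) = { 'do', 'else', 'end', 'then', ε } (including ε since <params> is nullable).
Union: FIRST(<cond>) = { 'do', 'else', 'end', 'then', ε }.

{ 'do', 'else', 'end', 'then', ε }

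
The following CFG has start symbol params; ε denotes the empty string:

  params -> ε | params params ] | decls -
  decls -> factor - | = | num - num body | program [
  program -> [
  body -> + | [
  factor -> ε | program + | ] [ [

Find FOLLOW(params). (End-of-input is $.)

params is the start symbol, so $ ∈ FOLLOW(params).
In params -> params params ]: add FIRST(params ]) = { -, =, [, ], num }.
In params -> params params ]: add FIRST(]) = { ] }.
Union: FOLLOW(params) = { $, -, =, [, ], num }.

{ $, -, =, [, ], num }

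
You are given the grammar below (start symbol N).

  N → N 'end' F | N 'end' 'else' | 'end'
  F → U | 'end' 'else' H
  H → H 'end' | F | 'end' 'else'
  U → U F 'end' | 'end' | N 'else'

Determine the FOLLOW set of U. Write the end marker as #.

In F → U: U is at the end, add FOLLOW(F) = { #, 'else', 'end' }.
In U → U F 'end': add FIRST(F 'end') = { 'end' }.
Union: FOLLOW(U) = { #, 'else', 'end' }.

{ #, 'else', 'end' }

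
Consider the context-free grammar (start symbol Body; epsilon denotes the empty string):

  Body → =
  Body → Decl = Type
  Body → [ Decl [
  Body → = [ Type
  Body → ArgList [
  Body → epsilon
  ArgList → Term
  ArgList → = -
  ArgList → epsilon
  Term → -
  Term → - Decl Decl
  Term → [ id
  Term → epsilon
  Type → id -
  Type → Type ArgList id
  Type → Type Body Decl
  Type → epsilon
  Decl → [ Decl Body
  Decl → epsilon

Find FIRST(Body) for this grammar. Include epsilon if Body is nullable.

Body → = contributes {=}.
From Body → Decl = Type: Decl nullable, take FIRST(Decl) ∪ {=} = { =, [ }.
Body → [ Decl [ contributes {[}.
Body → = [ Type contributes {=}.
From Body → ArgList [: ArgList nullable, take FIRST(ArgList) ∪ {[} = { -, =, [ }.
Body → epsilon contributes epsilon.
Union: FIRST(Body) = { -, =, [, epsilon }.

{ -, =, [, epsilon }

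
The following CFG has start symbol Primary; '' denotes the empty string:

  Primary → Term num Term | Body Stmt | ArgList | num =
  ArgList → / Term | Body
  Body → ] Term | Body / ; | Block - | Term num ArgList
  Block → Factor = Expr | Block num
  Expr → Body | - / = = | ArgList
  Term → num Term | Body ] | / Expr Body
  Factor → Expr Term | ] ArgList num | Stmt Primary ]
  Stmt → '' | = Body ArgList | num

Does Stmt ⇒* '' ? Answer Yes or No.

Stmt has an ''-production, so Stmt ⇒ ''.

Yes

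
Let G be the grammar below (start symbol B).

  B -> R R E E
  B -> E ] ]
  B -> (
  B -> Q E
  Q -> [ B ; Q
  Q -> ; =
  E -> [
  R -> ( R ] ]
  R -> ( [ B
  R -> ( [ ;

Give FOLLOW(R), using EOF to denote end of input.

In B -> R R E E: add FIRST(R E E) = { ( }.
In B -> R R E E: add FIRST(E E) = { [ }.
In R -> ( R ] ]: add FIRST(] ]) = { ] }.
Union: FOLLOW(R) = { (, [, ] }.

{ (, [, ] }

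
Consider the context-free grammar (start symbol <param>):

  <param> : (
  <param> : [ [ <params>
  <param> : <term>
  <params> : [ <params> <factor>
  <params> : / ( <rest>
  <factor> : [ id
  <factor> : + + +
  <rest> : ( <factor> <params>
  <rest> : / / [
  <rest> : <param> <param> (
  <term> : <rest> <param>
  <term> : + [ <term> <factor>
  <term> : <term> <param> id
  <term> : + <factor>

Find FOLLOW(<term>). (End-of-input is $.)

{ $, (, +, /, [, id }

In <param> : <term>: <term> is at the end, add FOLLOW(<param>) = { $, (, +, /, [, id }.
In <term> : + [ <term> <factor>: add FIRST(<factor>) = { +, [ }.
In <term> : <term> <param> id: add FIRST(<param> id) = { (, +, /, [ }.
Union: FOLLOW(<term>) = { $, (, +, /, [, id }.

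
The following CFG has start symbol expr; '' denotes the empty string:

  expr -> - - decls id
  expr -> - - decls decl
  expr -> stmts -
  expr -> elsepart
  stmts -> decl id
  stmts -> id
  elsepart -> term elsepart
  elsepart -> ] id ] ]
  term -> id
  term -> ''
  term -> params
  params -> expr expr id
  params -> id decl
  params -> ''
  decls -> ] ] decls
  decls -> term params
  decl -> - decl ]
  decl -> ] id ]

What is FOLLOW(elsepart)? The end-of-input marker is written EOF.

{ EOF, -, ], id }

In expr -> elsepart: elsepart is at the end, add FOLLOW(expr) = { EOF, -, ], id }.
In elsepart -> term elsepart: elsepart is at the end, add FOLLOW(elsepart) = { EOF, -, ], id }.
Union: FOLLOW(elsepart) = { EOF, -, ], id }.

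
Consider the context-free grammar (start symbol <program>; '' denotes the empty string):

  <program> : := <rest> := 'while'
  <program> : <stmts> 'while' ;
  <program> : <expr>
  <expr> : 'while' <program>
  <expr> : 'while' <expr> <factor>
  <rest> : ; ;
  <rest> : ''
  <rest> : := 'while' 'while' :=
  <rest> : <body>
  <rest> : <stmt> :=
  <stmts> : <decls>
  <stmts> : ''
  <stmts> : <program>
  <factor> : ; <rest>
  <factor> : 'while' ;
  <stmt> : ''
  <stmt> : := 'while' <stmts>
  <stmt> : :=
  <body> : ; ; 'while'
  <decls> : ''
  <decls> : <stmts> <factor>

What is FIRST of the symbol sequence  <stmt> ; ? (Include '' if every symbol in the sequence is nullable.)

{ :=, ; }

Add FIRST(<stmt>)\{''} = { := }; <stmt> is nullable, continue.
; is a terminal; add {;} and stop.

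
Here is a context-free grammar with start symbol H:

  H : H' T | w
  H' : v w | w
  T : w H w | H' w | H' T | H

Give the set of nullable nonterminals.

No nonterminal has an empty production or an RHS whose symbols are all nullable.

{ } (none)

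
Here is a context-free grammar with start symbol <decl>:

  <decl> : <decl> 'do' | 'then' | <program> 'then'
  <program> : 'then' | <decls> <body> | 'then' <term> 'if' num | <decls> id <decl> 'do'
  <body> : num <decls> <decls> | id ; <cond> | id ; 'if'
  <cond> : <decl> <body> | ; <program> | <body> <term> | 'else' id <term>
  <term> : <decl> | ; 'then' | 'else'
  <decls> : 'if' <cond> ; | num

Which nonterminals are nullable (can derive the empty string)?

No nonterminal has an empty production or an RHS whose symbols are all nullable.

{ } (none)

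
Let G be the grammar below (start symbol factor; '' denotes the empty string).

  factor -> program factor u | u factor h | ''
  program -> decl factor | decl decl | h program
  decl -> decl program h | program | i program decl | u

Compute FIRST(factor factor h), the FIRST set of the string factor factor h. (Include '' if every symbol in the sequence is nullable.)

{ h, i, u }

Add FIRST(factor)\{''} = { h, i, u }; factor is nullable, continue.
Add FIRST(factor)\{''} = { h, i, u }; factor is nullable, continue.
h is a terminal; add {h} and stop.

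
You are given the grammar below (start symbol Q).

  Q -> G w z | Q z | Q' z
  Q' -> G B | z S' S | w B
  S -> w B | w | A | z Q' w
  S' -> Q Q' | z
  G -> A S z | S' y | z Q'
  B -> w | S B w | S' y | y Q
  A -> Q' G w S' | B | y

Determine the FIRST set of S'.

{ w, y, z }

From S' -> Q Q': add FIRST(Q) = { w, y, z }.
S' -> z contributes {z}.
Union: FIRST(S') = { w, y, z }.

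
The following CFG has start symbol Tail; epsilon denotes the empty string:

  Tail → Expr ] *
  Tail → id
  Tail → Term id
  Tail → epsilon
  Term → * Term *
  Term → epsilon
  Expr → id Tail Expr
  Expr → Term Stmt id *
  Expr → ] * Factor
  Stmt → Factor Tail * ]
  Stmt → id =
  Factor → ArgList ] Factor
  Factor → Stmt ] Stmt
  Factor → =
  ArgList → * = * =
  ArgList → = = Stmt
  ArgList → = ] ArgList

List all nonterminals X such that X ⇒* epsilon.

{ Tail, Term }

Directly nullable (have an epsilon-production): Tail, Term.
No other nonterminal has a production whose RHS symbols are all nullable.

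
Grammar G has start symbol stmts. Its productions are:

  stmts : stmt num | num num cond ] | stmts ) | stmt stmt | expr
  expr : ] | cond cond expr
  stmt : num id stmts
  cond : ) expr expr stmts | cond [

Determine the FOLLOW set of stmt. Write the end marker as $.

{ $, ), [, ], num }

In stmts : stmt num: add FIRST(num) = { num }.
In stmts : stmt stmt: add FIRST(stmt) = { num }.
In stmts : stmt stmt: stmt is at the end, add FOLLOW(stmts) = { $, ), [, ], num }.
Union: FOLLOW(stmt) = { $, ), [, ], num }.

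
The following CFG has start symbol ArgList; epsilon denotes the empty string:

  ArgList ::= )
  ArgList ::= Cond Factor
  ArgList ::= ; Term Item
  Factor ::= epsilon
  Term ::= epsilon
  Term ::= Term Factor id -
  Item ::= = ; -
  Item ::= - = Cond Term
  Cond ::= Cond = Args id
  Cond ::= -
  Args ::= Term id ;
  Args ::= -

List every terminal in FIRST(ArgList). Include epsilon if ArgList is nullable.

{ ), -, ; }

ArgList ::= ) contributes {)}.
From ArgList ::= Cond Factor: add FIRST(Cond) = { - }.
ArgList ::= ; Term Item contributes {;}.
Union: FIRST(ArgList) = { ), -, ; }.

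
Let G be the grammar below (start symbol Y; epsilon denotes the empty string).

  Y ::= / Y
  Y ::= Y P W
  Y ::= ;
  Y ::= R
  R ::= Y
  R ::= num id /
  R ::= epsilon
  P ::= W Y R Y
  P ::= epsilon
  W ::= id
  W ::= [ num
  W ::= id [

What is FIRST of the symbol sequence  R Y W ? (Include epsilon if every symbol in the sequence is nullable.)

{ /, ;, [, id, num }

Add FIRST(R)\{epsilon} = { /, ;, [, id, num }; R is nullable, continue.
Add FIRST(Y)\{epsilon} = { /, ;, [, id, num }; Y is nullable, continue.
Add FIRST(W) = { [, id }; W is not nullable, stop.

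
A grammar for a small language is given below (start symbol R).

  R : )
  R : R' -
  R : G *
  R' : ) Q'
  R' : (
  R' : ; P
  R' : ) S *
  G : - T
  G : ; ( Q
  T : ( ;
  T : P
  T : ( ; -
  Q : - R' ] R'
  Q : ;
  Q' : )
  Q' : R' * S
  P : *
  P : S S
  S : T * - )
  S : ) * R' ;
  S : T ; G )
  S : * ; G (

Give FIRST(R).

R : ) contributes {)}.
From R : R' -: add FIRST(R') = { (, ), ; }.
From R : G *: add FIRST(G) = { -, ; }.
Union: FIRST(R) = { (, ), -, ; }.

{ (, ), -, ; }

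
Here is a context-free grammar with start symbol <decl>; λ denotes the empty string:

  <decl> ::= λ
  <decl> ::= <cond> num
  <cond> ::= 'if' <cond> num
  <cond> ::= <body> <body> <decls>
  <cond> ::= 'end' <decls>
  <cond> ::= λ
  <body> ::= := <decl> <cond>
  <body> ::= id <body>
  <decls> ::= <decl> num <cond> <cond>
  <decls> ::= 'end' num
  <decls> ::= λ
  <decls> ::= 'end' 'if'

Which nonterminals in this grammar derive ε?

Directly nullable (have an λ-production): <decl>, <cond>, <decls>.
No other nonterminal has a production whose RHS symbols are all nullable.

{ <cond>, <decl>, <decls> }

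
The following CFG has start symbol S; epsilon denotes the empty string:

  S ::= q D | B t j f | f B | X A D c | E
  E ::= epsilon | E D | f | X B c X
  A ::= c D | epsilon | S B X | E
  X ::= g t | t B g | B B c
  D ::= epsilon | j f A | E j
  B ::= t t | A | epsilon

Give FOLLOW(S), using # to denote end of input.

{ #, c, f, g, j, q, t }

S is the start symbol, so # ∈ FOLLOW(S).
In A ::= S B X: add FIRST(B X) = { c, f, g, j, q, t }.
Union: FOLLOW(S) = { #, c, f, g, j, q, t }.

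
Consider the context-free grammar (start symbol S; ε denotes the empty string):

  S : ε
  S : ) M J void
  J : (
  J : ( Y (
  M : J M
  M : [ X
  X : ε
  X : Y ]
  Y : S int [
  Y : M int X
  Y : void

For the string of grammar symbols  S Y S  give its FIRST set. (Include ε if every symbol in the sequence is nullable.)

{ (, ), [, int, void }

Add FIRST(S)\{ε} = { ) }; S is nullable, continue.
Add FIRST(Y) = { (, ), [, int, void }; Y is not nullable, stop.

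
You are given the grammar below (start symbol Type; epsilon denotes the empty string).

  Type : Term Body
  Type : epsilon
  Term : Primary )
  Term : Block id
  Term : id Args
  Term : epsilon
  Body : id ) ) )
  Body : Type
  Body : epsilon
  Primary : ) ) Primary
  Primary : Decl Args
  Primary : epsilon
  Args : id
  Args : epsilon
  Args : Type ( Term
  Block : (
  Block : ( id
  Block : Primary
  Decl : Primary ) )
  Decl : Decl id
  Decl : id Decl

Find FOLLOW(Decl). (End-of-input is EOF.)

{ (, ), id }

In Primary : Decl Args: add FIRST(Args)\{epsilon} = { (, ), id }.
  Since Args is nullable, also add FOLLOW(Primary) = { ), id }.
In Decl : Decl id: add FIRST(id) = { id }.
In Decl : id Decl: Decl is at the end, add FOLLOW(Decl) = { (, ), id }.
Union: FOLLOW(Decl) = { (, ), id }.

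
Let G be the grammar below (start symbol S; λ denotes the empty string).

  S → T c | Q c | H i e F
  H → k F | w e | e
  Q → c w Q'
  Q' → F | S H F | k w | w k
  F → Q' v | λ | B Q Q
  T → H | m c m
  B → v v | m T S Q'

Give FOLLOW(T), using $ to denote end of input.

{ c, e, k, m, w }

In S → T c: add FIRST(c) = { c }.
In B → m T S Q': add FIRST(S Q') = { c, e, k, m, w }.
Union: FOLLOW(T) = { c, e, k, m, w }.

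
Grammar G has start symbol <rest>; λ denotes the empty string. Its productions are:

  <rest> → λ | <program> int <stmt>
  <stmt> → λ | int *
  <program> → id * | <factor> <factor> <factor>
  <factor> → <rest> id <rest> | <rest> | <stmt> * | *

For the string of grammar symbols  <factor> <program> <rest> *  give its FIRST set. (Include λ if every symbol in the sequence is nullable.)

{ *, id, int }

Add FIRST(<factor>)\{λ} = { *, id, int }; <factor> is nullable, continue.
Add FIRST(<program>)\{λ} = { *, id, int }; <program> is nullable, continue.
Add FIRST(<rest>)\{λ} = { *, id, int }; <rest> is nullable, continue.
* is a terminal; add {*} and stop.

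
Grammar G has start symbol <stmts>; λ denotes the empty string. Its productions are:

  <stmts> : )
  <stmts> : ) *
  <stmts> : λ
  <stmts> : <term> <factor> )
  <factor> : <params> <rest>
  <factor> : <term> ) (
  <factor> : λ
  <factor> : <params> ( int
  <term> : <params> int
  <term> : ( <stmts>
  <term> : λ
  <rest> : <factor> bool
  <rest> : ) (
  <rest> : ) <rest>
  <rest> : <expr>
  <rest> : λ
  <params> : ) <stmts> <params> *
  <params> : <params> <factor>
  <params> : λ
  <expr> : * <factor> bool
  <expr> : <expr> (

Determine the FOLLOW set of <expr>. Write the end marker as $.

{ (, ), *, bool, int }

In <rest> : <expr>: <expr> is at the end, add FOLLOW(<rest>) = { (, ), *, bool, int }.
In <expr> : <expr> (: add FIRST(() = { ( }.
Union: FOLLOW(<expr>) = { (, ), *, bool, int }.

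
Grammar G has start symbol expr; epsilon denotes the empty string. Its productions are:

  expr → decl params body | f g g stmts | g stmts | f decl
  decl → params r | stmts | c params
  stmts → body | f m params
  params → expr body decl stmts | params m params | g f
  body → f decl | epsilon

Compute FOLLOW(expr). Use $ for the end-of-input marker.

expr is the start symbol, so $ ∈ FOLLOW(expr).
In params → expr body decl stmts: add FIRST(body decl stmts)\{epsilon} = { c, f, g }.
  Since body decl stmts is nullable, also add FOLLOW(params) = { $, c, f, g, m, r }.
Union: FOLLOW(expr) = { $, c, f, g, m, r }.

{ $, c, f, g, m, r }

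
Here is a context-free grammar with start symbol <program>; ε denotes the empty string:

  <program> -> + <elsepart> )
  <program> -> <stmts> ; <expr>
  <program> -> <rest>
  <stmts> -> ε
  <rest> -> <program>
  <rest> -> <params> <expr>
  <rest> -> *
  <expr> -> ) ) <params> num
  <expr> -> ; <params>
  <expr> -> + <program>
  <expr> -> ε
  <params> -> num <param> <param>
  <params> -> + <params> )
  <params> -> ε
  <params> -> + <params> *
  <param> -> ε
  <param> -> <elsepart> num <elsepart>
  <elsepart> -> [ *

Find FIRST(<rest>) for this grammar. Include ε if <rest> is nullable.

From <rest> -> <program>: add FIRST(<program>) = { ), *, +, ;, num, ε } (including ε since <program> is nullable).
From <rest> -> <params> <expr>: <params>, <expr> nullable, take FIRST(<params>) ∪ FIRST(<expr>) = { ), +, ;, num }; also ε since the whole RHS is nullable.
<rest> -> * contributes {*}.
Union: FIRST(<rest>) = { ), *, +, ;, num, ε }.

{ ), *, +, ;, num, ε }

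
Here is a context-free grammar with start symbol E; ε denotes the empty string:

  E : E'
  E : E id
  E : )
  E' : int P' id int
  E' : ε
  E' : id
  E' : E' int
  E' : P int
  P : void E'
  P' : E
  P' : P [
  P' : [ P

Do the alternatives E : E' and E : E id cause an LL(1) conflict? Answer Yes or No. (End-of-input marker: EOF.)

FIRST(E') = { id, int, void, ε } and FIRST(E id) = { ), id, int, void }.
Both contain id, so the two alternatives are not disjoint — LL(1) conflict.

Yes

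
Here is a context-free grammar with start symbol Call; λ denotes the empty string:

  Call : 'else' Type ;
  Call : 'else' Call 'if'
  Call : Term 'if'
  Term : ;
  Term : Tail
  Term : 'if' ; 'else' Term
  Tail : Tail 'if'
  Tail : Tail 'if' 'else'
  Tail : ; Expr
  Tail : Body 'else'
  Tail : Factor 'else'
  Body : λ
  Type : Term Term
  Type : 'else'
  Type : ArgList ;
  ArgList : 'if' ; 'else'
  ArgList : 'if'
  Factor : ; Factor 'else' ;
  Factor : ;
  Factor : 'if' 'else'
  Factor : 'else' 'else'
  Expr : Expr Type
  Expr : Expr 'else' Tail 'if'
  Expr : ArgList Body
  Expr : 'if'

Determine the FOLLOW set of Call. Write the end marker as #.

{ #, 'if' }

Call is the start symbol, so # ∈ FOLLOW(Call).
In Call : 'else' Call 'if': add FIRST('if') = { 'if' }.
Union: FOLLOW(Call) = { #, 'if' }.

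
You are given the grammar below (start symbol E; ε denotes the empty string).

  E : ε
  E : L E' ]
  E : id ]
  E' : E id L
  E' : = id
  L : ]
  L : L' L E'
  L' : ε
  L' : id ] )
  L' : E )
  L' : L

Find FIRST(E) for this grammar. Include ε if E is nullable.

E : ε contributes ε.
From E : L E' ]: add FIRST(L) = { ), ], id }.
E : id ] contributes {id}.
Union: FIRST(E) = { ), ], id, ε }.

{ ), ], id, ε }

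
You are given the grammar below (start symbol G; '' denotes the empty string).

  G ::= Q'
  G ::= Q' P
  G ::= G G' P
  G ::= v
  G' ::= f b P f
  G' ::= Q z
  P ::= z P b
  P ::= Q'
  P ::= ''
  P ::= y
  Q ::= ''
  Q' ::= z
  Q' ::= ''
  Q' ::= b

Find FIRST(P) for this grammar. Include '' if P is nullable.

P ::= z P b contributes {z}.
From P ::= Q': add FIRST(Q') = { b, z, '' } (including '' since Q' is nullable).
P ::= '' contributes ''.
P ::= y contributes {y}.
Union: FIRST(P) = { b, y, z, '' }.

{ b, y, z, '' }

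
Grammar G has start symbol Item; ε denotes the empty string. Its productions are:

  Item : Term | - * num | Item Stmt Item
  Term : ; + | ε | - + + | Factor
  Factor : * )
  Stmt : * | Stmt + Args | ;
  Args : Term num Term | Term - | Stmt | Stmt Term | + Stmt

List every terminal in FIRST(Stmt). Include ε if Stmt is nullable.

{ *, ; }

Stmt : * contributes {*}.
From Stmt : Stmt + Args: add FIRST(Stmt) = { *, ; }.
Stmt : ; contributes {;}.
Union: FIRST(Stmt) = { *, ; }.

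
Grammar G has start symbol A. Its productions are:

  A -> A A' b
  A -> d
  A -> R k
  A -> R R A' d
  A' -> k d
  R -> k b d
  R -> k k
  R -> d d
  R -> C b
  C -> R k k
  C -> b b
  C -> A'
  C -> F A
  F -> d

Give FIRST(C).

{ b, d, k }

From C -> R k k: add FIRST(R) = { b, d, k }.
C -> b b contributes {b}.
From C -> A': add FIRST(A') = { k }.
From C -> F A: add FIRST(F) = { d }.
Union: FIRST(C) = { b, d, k }.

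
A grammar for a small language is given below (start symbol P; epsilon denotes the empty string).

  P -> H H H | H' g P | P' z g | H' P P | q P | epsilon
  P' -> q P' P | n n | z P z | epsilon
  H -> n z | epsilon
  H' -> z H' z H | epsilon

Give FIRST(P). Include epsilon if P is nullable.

{ g, n, q, z, epsilon }

From P -> H H H: H, H, H nullable, take FIRST(H) ∪ FIRST(H) ∪ FIRST(H) = { n }; also epsilon since the whole RHS is nullable.
From P -> H' g P: H' nullable, take FIRST(H') ∪ {g} = { g, z }.
From P -> P' z g: P' nullable, take FIRST(P') ∪ {z} = { n, q, z }.
From P -> H' P P: H', P, P nullable, take FIRST(H') ∪ FIRST(P) ∪ FIRST(P) = { g, n, q, z }; also epsilon since the whole RHS is nullable.
P -> q P contributes {q}.
P -> epsilon contributes epsilon.
Union: FIRST(P) = { g, n, q, z, epsilon }.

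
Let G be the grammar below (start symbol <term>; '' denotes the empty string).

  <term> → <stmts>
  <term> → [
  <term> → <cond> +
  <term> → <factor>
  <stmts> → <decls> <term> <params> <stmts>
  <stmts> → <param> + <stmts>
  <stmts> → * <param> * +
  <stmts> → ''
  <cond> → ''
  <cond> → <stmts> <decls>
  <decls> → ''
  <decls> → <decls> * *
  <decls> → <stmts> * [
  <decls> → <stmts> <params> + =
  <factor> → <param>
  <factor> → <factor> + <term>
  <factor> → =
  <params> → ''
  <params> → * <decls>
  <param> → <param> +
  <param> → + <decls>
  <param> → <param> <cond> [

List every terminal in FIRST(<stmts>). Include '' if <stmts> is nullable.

{ *, +, =, [, '' }

From <stmts> → <decls> <term> <params> <stmts>: <decls>, <term>, <params>, <stmts> nullable, take FIRST(<decls>) ∪ FIRST(<term>) ∪ FIRST(<params>) ∪ FIRST(<stmts>) = { *, +, =, [ }; also '' since the whole RHS is nullable.
From <stmts> → <param> + <stmts>: add FIRST(<param>) = { + }.
<stmts> → * <param> * + contributes {*}.
<stmts> → '' contributes ''.
Union: FIRST(<stmts>) = { *, +, =, [, '' }.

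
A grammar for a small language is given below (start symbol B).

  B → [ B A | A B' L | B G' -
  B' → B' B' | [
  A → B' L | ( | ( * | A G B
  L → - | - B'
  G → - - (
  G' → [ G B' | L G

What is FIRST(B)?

{ (, [ }

B → [ B A contributes {[}.
From B → A B' L: add FIRST(A) = { (, [ }.
From B → B G' -: add FIRST(B) = { (, [ }.
Union: FIRST(B) = { (, [ }.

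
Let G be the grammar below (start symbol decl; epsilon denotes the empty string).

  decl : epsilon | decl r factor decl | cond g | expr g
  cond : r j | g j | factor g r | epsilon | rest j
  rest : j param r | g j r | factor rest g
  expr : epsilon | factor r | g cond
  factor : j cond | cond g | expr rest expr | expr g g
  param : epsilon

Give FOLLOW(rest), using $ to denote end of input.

In cond : rest j: add FIRST(j) = { j }.
In rest : factor rest g: add FIRST(g) = { g }.
In factor : expr rest expr: add FIRST(expr)\{epsilon} = { g, j, r }.
  Since expr is nullable, also add FOLLOW(factor) = { $, g, j, r }.
Union: FOLLOW(rest) = { $, g, j, r }.

{ $, g, j, r }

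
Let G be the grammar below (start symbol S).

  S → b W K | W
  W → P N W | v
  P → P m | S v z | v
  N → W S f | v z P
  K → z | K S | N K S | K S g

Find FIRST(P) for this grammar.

{ b, v }

From P → P m: add FIRST(P) = { b, v }.
From P → S v z: add FIRST(S) = { b, v }.
P → v contributes {v}.
Union: FIRST(P) = { b, v }.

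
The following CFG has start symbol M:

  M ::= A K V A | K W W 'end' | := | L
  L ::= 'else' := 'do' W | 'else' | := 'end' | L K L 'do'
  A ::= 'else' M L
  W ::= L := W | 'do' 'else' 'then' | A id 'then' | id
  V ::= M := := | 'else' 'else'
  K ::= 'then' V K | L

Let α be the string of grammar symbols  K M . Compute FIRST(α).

{ 'else', 'then', := }

Add FIRST(K) = { 'else', 'then', := }; K is not nullable, stop.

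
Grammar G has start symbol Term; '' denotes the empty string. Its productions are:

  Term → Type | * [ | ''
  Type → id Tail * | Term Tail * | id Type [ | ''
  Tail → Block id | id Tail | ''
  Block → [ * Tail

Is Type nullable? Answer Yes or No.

Yes

Type has an ''-production, so Type ⇒ ''.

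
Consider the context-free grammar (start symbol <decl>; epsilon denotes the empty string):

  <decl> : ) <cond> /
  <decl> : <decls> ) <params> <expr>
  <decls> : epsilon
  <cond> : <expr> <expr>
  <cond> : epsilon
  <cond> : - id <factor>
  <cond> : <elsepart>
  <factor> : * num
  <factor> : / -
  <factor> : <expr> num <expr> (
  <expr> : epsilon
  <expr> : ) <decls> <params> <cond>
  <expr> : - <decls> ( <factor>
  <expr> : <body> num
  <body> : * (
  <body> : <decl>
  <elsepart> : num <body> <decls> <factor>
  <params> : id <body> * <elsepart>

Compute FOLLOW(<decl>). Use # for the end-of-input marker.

<decl> is the start symbol, so # ∈ FOLLOW(<decl>).
In <body> : <decl>: <decl> is at the end, add FOLLOW(<body>) = { ), *, -, /, num }.
Union: FOLLOW(<decl>) = { #, ), *, -, /, num }.

{ #, ), *, -, /, num }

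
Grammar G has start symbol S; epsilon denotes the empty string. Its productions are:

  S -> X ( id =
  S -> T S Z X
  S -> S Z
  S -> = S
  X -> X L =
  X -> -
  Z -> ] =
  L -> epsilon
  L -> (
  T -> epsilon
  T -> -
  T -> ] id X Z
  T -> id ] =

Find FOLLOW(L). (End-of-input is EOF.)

{ = }

In X -> X L =: add FIRST(=) = { = }.
Union: FOLLOW(L) = { = }.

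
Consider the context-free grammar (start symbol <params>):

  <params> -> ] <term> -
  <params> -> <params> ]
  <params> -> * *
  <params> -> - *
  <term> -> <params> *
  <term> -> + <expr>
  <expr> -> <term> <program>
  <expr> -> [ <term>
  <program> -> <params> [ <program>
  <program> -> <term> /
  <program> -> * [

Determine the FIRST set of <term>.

{ *, +, -, ] }

From <term> -> <params> *: add FIRST(<params>) = { *, -, ] }.
<term> -> + <expr> contributes {+}.
Union: FIRST(<term>) = { *, +, -, ] }.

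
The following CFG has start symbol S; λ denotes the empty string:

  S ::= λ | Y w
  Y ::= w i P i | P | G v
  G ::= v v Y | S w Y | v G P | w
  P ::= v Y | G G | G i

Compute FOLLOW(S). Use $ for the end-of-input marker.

{ $, w }

S is the start symbol, so $ ∈ FOLLOW(S).
In G ::= S w Y: add FIRST(w Y) = { w }.
Union: FOLLOW(S) = { $, w }.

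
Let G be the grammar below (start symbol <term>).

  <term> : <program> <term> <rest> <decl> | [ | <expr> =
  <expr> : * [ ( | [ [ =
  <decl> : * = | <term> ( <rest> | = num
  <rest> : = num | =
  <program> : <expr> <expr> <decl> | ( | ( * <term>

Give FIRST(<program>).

From <program> : <expr> <expr> <decl>: add FIRST(<expr>) = { *, [ }.
<program> : ( contributes {(}.
<program> : ( * <term> contributes {(}.
Union: FIRST(<program>) = { (, *, [ }.

{ (, *, [ }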